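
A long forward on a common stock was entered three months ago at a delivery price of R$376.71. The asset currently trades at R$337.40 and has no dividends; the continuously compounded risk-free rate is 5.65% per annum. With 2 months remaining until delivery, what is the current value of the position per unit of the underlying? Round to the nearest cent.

-R$35.78

Current fair forward for the remaining 2 months: F = S·e^(r·T), r = 0.0565
F = 337.40 · e^(0.0565 × 2/12) = 337.40 × 1.009461 = 340.5921
Value of long forward = (F − K)·e^(−rT) = (340.5921 − 376.71) · e^(−0.0565·2/12)
= -36.1179 × 0.990628 = -35.78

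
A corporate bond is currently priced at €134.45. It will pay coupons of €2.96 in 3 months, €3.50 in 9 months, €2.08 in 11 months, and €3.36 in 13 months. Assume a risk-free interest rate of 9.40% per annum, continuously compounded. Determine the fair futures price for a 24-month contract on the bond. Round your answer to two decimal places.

€148.87

PV(coupons) I = 2.96·e^(−0.0940·3/12) + 3.50·e^(−0.0940·9/12) + 2.08·e^(−0.0940·11/12) + 3.36·e^(−0.0940·13/12)
I = 2.8913 + 3.2617 + 1.9083 + 3.0347 = 11.0960
F = (S − I)·e^(rT) = (134.45 − 11.0960) · e^(0.0940·24/12)
= 123.3540 · e^0.188000 = 123.3540 × 1.206834 = €148.87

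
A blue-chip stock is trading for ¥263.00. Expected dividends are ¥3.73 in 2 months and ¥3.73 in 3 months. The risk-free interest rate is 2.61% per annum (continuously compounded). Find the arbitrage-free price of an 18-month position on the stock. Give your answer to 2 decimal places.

¥265.78

PV(dividends) I = 3.73·e^(−0.0261·2/12) + 3.73·e^(−0.0261·3/12)
I = 3.7138 + 3.7057 = 7.4195
F = (S − I)·e^(rT) = (263.00 − 7.4195) · e^(0.0261·18/12)
= 255.5805 · e^0.039150 = 255.5805 × 1.039926 = ¥265.78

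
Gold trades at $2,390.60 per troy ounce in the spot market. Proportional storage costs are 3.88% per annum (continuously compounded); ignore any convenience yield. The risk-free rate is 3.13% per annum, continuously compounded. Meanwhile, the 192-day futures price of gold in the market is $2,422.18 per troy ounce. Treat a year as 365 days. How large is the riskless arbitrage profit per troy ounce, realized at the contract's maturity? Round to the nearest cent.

Fair futures: F* = S·e^(carry·T), with carry = (r + u) = 0.0313 + 0.0388 = 0.0701
F* = 2390.60 · e^(0.0701 × 192/365) = 2390.60 · e^0.03687452 = 2390.60 × 1.03756282 = $2480.3977
Market $2422.18 < fair $2480.3977: forward underpriced → reverse cash-and-carry (short spot, go long the forward).
At maturity, profit = |F_mkt − F*| = |2422.18 − 2480.3977| = $58.22 per troy ounce

$58.22 per troy ounce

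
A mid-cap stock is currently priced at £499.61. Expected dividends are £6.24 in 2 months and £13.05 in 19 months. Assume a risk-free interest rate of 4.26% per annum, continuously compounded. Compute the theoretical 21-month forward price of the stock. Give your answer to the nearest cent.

£518.46

PV(dividends) I = 6.24·e^(−0.0426·2/12) + 13.05·e^(−0.0426·19/12)
I = 6.1959 + 12.1988 = 18.3947
F = (S − I)·e^(rT) = (499.61 − 18.3947) · e^(0.0426·21/12)
= 481.2153 · e^0.074550 = 481.2153 × 1.077399 = £518.46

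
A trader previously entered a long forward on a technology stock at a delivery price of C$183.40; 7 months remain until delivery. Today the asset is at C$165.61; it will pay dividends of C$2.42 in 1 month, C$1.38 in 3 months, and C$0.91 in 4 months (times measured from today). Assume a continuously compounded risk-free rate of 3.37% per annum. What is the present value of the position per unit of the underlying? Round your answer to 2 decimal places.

PV(remaining dividends) I = 2.42·e^(−0.0337·1/12) + 1.38·e^(−0.0337·3/12) + 0.91·e^(−0.0337·4/12) = 4.6815
Current forward F = (S − I)·e^(rT) = (165.61 − 4.6815)·e^(0.0337·7/12) = 160.9285 × 1.019853 = 164.1234
Value (long) = (F − K)·e^(−rT) = (164.1234 − 183.40) × 0.980534 = -18.9014
Value = -C$18.90

-C$18.90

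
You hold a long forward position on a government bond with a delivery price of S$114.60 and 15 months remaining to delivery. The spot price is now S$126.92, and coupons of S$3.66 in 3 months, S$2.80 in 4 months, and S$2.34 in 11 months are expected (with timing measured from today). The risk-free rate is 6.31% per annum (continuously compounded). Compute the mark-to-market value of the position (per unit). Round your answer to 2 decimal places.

S$12.46

PV(remaining coupons) I = 3.66·e^(−0.0631·3/12) + 2.80·e^(−0.0631·4/12) + 2.34·e^(−0.0631·11/12) = 8.5529
Current forward F = (S − I)·e^(rT) = (126.92 − 8.5529)·e^(0.0631·15/12) = 118.3671 × 1.082069 = 128.0814
Value (long) = (F − K)·e^(−rT) = (128.0814 − 114.60) × 0.924155 = 12.4589
Value = S$12.46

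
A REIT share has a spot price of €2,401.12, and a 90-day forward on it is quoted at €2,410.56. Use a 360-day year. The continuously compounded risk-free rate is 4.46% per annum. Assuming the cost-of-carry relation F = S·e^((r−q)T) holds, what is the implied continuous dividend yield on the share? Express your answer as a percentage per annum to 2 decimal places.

From F = S·e^((r−q)T): (r − q) = ln(F/S)/T
ln(2410.56/2401.12) = ln(1.003931) = 0.003923
(r − q) = 0.003923 / (90/360) = 0.015692
q = r − ln(F/S)/T = 0.0446 − 0.015692 = 0.028908
q = 2.89%

2.89%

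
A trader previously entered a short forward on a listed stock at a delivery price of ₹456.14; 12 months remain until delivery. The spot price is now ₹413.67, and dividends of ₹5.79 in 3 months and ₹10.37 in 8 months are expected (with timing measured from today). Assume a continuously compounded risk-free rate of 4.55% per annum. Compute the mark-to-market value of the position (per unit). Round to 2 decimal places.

PV(remaining dividends) I = 5.79·e^(−0.0455·3/12) + 10.37·e^(−0.0455·8/12) = 15.7847
Current forward F = (S − I)·e^(rT) = (413.67 − 15.7847)·e^(0.0455·12/12) = 397.8853 × 1.046551 = 416.4073
Value (long) = (F − K)·e^(−rT) = (416.4073 − 456.14) × 0.955520 = -37.9654
Short position value = −(long value) = ₹37.97

₹37.97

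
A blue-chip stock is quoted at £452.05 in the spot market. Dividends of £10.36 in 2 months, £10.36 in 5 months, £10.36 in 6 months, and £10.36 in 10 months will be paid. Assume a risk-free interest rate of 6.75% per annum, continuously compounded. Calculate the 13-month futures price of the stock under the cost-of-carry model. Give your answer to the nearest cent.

£443.17

PV(dividends) I = 10.36·e^(−0.0675·2/12) + 10.36·e^(−0.0675·5/12) + 10.36·e^(−0.0675·6/12) + 10.36·e^(−0.0675·10/12)
I = 10.2441 + 10.0727 + 10.0162 + 9.7933 = 40.1263
F = (S − I)·e^(rT) = (452.05 − 40.1263) · e^(0.0675·13/12)
= 411.9237 · e^0.073125 = 411.9237 × 1.075865 = £443.17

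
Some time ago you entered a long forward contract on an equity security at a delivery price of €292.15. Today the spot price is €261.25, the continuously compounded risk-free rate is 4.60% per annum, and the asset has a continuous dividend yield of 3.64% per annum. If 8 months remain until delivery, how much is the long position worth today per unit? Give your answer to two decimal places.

Current fair forward for the remaining 8 months: F = S·e^((r − q)·T), (r − q) = 0.0460 − 0.0364 = 0.0096
F = 261.25 · e^(0.0096 × 8/12) = 261.25 × 1.006421 = 262.9275
Value of long forward = (F − K)·e^(−rT) = (262.9275 − 292.15) · e^(−0.0460·8/12)
= -29.2225 × 0.969799 = -28.34

-€28.34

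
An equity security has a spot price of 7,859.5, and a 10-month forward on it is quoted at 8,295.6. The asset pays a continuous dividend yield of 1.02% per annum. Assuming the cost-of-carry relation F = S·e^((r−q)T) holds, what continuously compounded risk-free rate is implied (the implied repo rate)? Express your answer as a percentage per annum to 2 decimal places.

From F = S·e^((r−q)T): (r − q) = ln(F/S)/T
ln(8295.6/7859.5) = ln(1.055487) = 0.054002
(r − q) = 0.054002 / (10/12) = 0.064802
r = ln(F/S)/T + q = 0.064802 + 0.0102 = 0.075002
r = 7.50%

7.50%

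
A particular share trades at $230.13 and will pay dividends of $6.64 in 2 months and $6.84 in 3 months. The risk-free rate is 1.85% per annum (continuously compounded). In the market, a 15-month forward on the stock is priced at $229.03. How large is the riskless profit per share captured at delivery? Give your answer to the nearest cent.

PV(dividends) I = 6.64·e^(−0.0185·2/12) + 6.84·e^(−0.0185·3/12) = 13.4280
Fair forward F* = (S − I)·e^(rT) = (230.13 − 13.4280)·e^0.023125 = 216.7020 × 1.023394 = 221.7715
Market $229.03 > fair 221.7715: forward overpriced → cash-and-carry (borrow at r, buy the stock and collect the dividends, short the forward).
Profit at T = |F_mkt − F*| = |229.03 − 221.7715| = $7.26 per share

$7.26 per share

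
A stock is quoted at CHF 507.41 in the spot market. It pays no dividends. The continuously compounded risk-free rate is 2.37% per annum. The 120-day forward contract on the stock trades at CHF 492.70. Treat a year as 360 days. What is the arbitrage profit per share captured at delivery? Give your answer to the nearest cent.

Fair forward: F* = S·e^(carry·T), with carry = r = 0.0237
F* = 507.41 · e^(0.0237 × 120/360) = 507.41 · e^0.007900 = 507.41 × 1.007931 = CHF 511.4343
Market CHF 492.70 < fair CHF 511.4343: forward underpriced → reverse cash-and-carry (short spot, go long the forward).
At maturity, profit = |F_mkt − F*| = |492.70 − 511.4343| = CHF 18.73 per share

CHF 18.73 per share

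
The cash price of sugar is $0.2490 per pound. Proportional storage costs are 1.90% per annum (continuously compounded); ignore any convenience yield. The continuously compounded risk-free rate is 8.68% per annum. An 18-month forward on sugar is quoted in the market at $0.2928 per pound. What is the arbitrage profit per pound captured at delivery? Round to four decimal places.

Fair forward: F* = S·e^(carry·T), with carry = (r + u) = 0.0868 + 0.0190 = 0.1058
F* = 0.2490 · e^(0.1058 × 18/12) = 0.2490 · e^0.158700 = 0.2490 × 1.171986 = $0.2918
Market $0.2928 > fair $0.2918: forward overpriced → cash-and-carry (buy spot, short the forward).
At maturity, profit = |F_mkt − F*| = |0.2928 − 0.2918| = $0.0010 per pound

$0.0010 per pound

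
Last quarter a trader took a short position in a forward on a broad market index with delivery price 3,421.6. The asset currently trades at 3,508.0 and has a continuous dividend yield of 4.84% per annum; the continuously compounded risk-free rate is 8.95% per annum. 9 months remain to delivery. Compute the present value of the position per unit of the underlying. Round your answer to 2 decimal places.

-183.48

Current fair forward for the remaining 9 months: F = S·e^((r − q)·T), (r − q) = 0.0895 − 0.0484 = 0.0411
F = 3508.0 · e^(0.0411 × 9/12) = 3508.0 × 1.03130501 = 3617.8180
Value of long forward = (F − K)·e^(−rT) = (3617.8180 − 3421.6) · e^(−0.0895·9/12)
= 196.2180 × 0.93507831 = 183.48
Short position value = −(long value) = -183.48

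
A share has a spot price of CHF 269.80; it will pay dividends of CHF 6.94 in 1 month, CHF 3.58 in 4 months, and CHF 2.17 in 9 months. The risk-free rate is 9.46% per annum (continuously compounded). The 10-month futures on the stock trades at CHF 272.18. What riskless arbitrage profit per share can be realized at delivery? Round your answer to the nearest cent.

CHF 6.36 per share

PV(dividends) I = 6.94·e^(−0.0946·1/12) + 3.58·e^(−0.0946·4/12) + 2.17·e^(−0.0946·9/12) = 12.3758
Fair futures F* = (S − I)·e^(rT) = (269.80 − 12.3758)·e^0.078833 = 257.4242 × 1.082024 = 278.5392
Market CHF 272.18 < fair 278.5392: forward underpriced → reverse cash-and-carry (short the stock, invest proceeds at r, pay the dividends, go long the forward).
Profit at T = |F_mkt − F*| = |272.18 − 278.5392| = CHF 6.36 per share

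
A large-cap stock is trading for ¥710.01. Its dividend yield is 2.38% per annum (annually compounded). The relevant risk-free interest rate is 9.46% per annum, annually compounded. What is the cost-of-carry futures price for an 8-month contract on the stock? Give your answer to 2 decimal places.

F = S · (1+r)^T / (1+q)^T
= 710.01 × 1.062112 / 1.015804 = 710.01 × 1.045588
F = ¥742.38

¥742.38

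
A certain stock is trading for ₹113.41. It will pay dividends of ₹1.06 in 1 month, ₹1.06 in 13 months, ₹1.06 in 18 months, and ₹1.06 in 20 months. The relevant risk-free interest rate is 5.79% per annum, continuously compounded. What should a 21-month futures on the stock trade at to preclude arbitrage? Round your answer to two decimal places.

₹121.09

PV(dividends) I = 1.06·e^(−0.0579·1/12) + 1.06·e^(−0.0579·13/12) + 1.06·e^(−0.0579·18/12) + 1.06·e^(−0.0579·20/12)
I = 1.0549 + 0.9956 + 0.9718 + 0.9625 = 3.9848
F = (S − I)·e^(rT) = (113.41 − 3.9848) · e^(0.0579·21/12)
= 109.4252 · e^0.101325 = 109.4252 × 1.106636 = ₹121.09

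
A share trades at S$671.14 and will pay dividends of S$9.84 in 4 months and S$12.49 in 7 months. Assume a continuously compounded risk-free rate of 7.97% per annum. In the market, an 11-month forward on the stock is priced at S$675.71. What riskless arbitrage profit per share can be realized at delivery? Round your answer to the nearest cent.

S$23.16 per share

PV(dividends) I = 9.84·e^(−0.0797·4/12) + 12.49·e^(−0.0797·7/12) = 21.5046
Fair forward F* = (S − I)·e^(rT) = (671.14 − 21.5046)·e^0.073058 = 649.6354 × 1.075793 = 698.8732
Market S$675.71 < fair 698.8732: forward underpriced → reverse cash-and-carry (short the stock, invest proceeds at r, pay the dividends, go long the forward).
Profit at T = |F_mkt − F*| = |675.71 − 698.8732| = S$23.16 per share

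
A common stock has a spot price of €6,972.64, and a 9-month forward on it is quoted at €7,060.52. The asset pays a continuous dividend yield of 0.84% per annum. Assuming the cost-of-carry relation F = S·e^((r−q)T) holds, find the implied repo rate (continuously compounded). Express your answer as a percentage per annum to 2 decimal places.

From F = S·e^((r−q)T): (r − q) = ln(F/S)/T
ln(7060.52/6972.64) = ln(1.012604) = 0.012525
(r − q) = 0.012525 / (9/12) = 0.016700
r = ln(F/S)/T + q = 0.016700 + 0.0084 = 0.025100
r = 2.51%

2.51%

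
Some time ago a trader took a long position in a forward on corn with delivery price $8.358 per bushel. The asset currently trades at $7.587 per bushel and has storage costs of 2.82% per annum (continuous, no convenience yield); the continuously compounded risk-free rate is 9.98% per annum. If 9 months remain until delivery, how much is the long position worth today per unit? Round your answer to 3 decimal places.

Current fair forward for the remaining 9 months: F = S·e^((r + u)·T), (r + u) = 0.0998 + 0.0282 = 0.1280
F = 7.587 · e^(0.1280 × 9/12) = 7.587 × 1.100759 = 8.3515
Value of long forward = (F − K)·e^(−rT) = (8.3515 − 8.358) · e^(−0.0998·9/12)
= -0.0065 × 0.927883 = -0.006

-$0.006 per bushel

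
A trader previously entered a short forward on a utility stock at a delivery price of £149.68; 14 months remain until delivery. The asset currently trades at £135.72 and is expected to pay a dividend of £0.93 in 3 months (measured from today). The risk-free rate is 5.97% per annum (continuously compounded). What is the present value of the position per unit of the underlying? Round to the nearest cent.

PV(remaining dividends) I = 0.93·e^(−0.0597·3/12) = 0.9162
Current forward F = (S − I)·e^(rT) = (135.72 − 0.9162)·e^(0.0597·14/12) = 134.8038 × 1.072133 = 144.5276
Value (long) = (F − K)·e^(−rT) = (144.5276 − 149.68) × 0.932720 = -4.8057
Short position value = −(long value) = £4.81

£4.81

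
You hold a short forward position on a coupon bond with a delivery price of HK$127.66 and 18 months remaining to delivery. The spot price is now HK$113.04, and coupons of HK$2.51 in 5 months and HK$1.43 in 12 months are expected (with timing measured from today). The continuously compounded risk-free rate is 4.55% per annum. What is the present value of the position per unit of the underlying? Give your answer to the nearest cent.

PV(remaining coupons) I = 2.51·e^(−0.0455·5/12) + 1.43·e^(−0.0455·12/12) = 3.8293
Current forward F = (S − I)·e^(rT) = (113.04 − 3.8293)·e^(0.0455·18/12) = 109.2107 × 1.070633 = 116.9246
Value (long) = (F − K)·e^(−rT) = (116.9246 − 127.66) × 0.934027 = -10.0272
Short position value = −(long value) = HK$10.03

HK$10.03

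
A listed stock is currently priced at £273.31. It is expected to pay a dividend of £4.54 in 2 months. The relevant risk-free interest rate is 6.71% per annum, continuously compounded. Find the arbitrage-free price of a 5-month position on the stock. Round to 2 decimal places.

£276.44

PV(dividends) I = 4.54·e^(−0.0671·2/12)
I = 4.4895
F = (S − I)·e^(rT) = (273.31 − 4.4895) · e^(0.0671·5/12)
= 268.8205 · e^0.027958 = 268.8205 × 1.028352 = £276.44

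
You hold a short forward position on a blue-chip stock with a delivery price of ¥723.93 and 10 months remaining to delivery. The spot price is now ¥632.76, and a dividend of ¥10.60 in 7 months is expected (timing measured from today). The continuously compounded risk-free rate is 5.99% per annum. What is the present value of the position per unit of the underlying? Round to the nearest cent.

PV(remaining dividends) I = 10.60·e^(−0.0599·7/12) = 10.2360
Current forward F = (S − I)·e^(rT) = (632.76 − 10.2360)·e^(0.0599·10/12) = 622.5240 × 1.051183 = 654.3866
Value (long) = (F − K)·e^(−rT) = (654.3866 − 723.93) × 0.951309 = -66.1573
Short position value = −(long value) = ¥66.16

¥66.16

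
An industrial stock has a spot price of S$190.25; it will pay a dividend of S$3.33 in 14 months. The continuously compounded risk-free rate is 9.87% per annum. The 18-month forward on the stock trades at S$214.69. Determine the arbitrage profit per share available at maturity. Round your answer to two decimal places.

S$2.48 per share

PV(dividends) I = 3.33·e^(−0.0987·14/12) = 2.9678
Fair forward F* = (S − I)·e^(rT) = (190.25 − 2.9678)·e^0.148050 = 187.2822 × 1.159571 = 217.1670
Market S$214.69 < fair 217.1670: forward underpriced → reverse cash-and-carry (short the stock, invest proceeds at r, pay the dividends, go long the forward).
Profit at T = |F_mkt − F*| = |214.69 − 217.1670| = S$2.48 per share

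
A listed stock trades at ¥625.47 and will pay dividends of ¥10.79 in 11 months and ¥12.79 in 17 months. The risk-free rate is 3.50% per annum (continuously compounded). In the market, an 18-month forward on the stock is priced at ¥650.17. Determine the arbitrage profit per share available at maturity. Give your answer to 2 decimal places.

PV(dividends) I = 10.79·e^(−0.0350·11/12) + 12.79·e^(−0.0350·17/12) = 22.6206
Fair forward F* = (S − I)·e^(rT) = (625.47 − 22.6206)·e^0.052500 = 602.8494 × 1.053903 = 635.3448
Market ¥650.17 > fair 635.3448: forward overpriced → cash-and-carry (borrow at r, buy the stock and collect the dividends, short the forward).
Profit at T = |F_mkt − F*| = |650.17 − 635.3448| = ¥14.83 per share

¥14.83 per share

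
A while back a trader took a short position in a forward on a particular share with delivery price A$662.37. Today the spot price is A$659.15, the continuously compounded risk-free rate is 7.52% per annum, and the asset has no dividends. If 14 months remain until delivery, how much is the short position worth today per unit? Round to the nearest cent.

-A$52.42

Current fair forward for the remaining 14 months: F = S·e^(r·T), r = 0.0752
F = 659.15 · e^(0.0752 × 14/12) = 659.15 × 1.091697 = 719.5921
Value of long forward = (F − K)·e^(−rT) = (719.5921 − 662.37) · e^(−0.0752·14/12)
= 57.2221 × 0.916005 = 52.42
Short position value = −(long value) = -A$52.42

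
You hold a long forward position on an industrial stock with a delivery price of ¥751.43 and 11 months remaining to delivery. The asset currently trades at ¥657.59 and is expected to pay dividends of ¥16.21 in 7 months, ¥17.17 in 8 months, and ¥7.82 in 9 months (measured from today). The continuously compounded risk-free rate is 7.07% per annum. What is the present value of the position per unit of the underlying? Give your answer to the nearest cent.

PV(remaining dividends) I = 16.21·e^(−0.0707·7/12) + 17.17·e^(−0.0707·8/12) + 7.82·e^(−0.0707·9/12) = 39.3507
Current forward F = (S − I)·e^(rT) = (657.59 − 39.3507)·e^(0.0707·11/12) = 618.2393 × 1.066955 = 659.6335
Value (long) = (F − K)·e^(−rT) = (659.6335 − 751.43) × 0.937247 = -86.0360
Value = -¥86.04

-¥86.04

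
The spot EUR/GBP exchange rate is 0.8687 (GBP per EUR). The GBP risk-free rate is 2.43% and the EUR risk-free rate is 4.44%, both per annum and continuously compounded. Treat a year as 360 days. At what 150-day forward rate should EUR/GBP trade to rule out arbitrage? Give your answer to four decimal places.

0.8615

F = S·e^((r_GBP − r_EUR)T) = 0.8687 · e^((0.0243 − 0.0444) × 150/360)
= 0.8687 · e^-0.008375 = 0.8687 × 0.991660
F = 0.8615 GBP per EUR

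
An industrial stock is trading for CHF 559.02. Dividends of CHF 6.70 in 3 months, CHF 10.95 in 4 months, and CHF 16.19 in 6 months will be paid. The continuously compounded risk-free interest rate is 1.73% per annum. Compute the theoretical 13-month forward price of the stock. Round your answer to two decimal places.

PV(dividends) I = 6.70·e^(−0.0173·3/12) + 10.95·e^(−0.0173·4/12) + 16.19·e^(−0.0173·6/12)
I = 6.6711 + 10.8870 + 16.0506 = 33.6087
F = (S − I)·e^(rT) = (559.02 − 33.6087) · e^(0.0173·13/12)
= 525.4113 · e^0.018742 = 525.4113 × 1.018919 = CHF 535.35

CHF 535.35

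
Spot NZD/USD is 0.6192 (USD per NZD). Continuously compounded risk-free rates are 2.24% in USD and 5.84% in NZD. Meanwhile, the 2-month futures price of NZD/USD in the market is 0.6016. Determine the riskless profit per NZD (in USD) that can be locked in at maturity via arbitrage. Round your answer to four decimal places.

0.0139 per NZD (in USD)

Fair futures: F* = S·e^(carry·T), with carry = (r_USD − r_NZD) = 0.0224 − 0.0584 = -0.0360
F* = 0.6192 · e^(-0.0360 × 2/12) = 0.6192 · e^-0.006000 = 0.6192 × 0.994018 = 0.6155
Market 0.6016 < fair 0.6155: forward underpriced → reverse cash-and-carry (short spot, go long the forward).
At maturity, profit = |F_mkt − F*| = |0.6016 − 0.6155| = 0.0139 per NZD (in USD)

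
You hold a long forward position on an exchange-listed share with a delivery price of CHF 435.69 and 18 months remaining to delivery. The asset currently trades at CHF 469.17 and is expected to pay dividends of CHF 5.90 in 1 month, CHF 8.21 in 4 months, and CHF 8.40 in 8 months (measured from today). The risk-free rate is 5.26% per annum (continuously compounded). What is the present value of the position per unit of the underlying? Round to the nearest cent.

PV(remaining dividends) I = 5.90·e^(−0.0526·1/12) + 8.21·e^(−0.0526·4/12) + 8.40·e^(−0.0526·8/12) = 22.0520
Current forward F = (S − I)·e^(rT) = (469.17 − 22.0520)·e^(0.0526·18/12) = 447.1180 × 1.082096 = 483.8246
Value (long) = (F − K)·e^(−rT) = (483.8246 − 435.69) × 0.924132 = 44.4827
Value = CHF 44.48

CHF 44.48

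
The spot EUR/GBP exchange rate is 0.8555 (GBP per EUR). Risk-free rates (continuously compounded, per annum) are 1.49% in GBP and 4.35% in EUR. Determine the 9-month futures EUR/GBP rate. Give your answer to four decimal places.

0.8373

F = S·e^((r_GBP − r_EUR)T) = 0.8555 · e^((0.0149 − 0.0435) × 9/12)
= 0.8555 · e^-0.021450 = 0.8555 × 0.978778
F = 0.8373 GBP per EUR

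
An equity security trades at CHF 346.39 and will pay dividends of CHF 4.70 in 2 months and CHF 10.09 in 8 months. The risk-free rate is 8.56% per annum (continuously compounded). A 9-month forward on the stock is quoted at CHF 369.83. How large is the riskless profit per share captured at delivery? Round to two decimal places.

CHF 15.58 per share

PV(dividends) I = 4.70·e^(−0.0856·2/12) + 10.09·e^(−0.0856·8/12) = 14.1637
Fair forward F* = (S − I)·e^(rT) = (346.39 − 14.1637)·e^0.064200 = 332.2263 × 1.066306 = 354.2549
Market CHF 369.83 > fair 354.2549: forward overpriced → cash-and-carry (borrow at r, buy the stock and collect the dividends, short the forward).
Profit at T = |F_mkt − F*| = |369.83 − 354.2549| = CHF 15.58 per share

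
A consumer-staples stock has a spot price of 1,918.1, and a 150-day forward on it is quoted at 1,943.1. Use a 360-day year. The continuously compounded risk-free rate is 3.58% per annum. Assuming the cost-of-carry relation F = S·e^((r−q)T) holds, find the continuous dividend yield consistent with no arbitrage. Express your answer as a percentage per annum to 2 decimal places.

0.47%

From F = S·e^((r−q)T): (r − q) = ln(F/S)/T
ln(1943.1/1918.1) = ln(1.013034) = 0.012950
(r − q) = 0.012950 / (150/360) = 0.031080
q = r − ln(F/S)/T = 0.0358 − 0.031080 = 0.004720
q = 0.47%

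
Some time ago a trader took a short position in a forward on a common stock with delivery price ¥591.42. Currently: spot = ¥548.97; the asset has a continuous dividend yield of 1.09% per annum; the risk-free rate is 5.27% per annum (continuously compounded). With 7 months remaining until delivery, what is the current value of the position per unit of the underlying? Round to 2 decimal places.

Current fair forward for the remaining 7 months: F = S·e^((r − q)·T), (r − q) = 0.0527 − 0.0109 = 0.0418
F = 548.97 · e^(0.0418 × 7/12) = 548.97 × 1.024683 = 562.5202
Value of long forward = (F − K)·e^(−rT) = (562.5202 − 591.42) · e^(−0.0527·7/12)
= -28.8998 × 0.969726 = -28.02
Short position value = −(long value) = ¥28.02

¥28.02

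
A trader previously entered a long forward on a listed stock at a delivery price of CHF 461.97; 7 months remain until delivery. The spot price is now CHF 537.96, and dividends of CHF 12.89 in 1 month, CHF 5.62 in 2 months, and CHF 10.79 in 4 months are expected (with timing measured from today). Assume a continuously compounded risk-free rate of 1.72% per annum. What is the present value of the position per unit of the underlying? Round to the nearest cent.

PV(remaining dividends) I = 12.89·e^(−0.0172·1/12) + 5.62·e^(−0.0172·2/12) + 10.79·e^(−0.0172·4/12) = 29.2038
Current forward F = (S − I)·e^(rT) = (537.96 − 29.2038)·e^(0.0172·7/12) = 508.7562 × 1.010084 = 513.8865
Value (long) = (F − K)·e^(−rT) = (513.8865 − 461.97) × 0.990017 = 51.3982
Value = CHF 51.40

CHF 51.40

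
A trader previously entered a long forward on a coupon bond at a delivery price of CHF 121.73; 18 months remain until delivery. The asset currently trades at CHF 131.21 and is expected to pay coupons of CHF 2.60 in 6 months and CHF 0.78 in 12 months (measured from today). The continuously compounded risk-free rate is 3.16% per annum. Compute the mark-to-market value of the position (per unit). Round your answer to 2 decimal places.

CHF 11.80

PV(remaining coupons) I = 2.60·e^(−0.0316·6/12) + 0.78·e^(−0.0316·12/12) = 3.3150
Current forward F = (S − I)·e^(rT) = (131.21 − 3.3150)·e^(0.0316·18/12) = 127.8950 × 1.048541 = 134.1032
Value (long) = (F − K)·e^(−rT) = (134.1032 − 121.73) × 0.953706 = 11.8004
Value = CHF 11.80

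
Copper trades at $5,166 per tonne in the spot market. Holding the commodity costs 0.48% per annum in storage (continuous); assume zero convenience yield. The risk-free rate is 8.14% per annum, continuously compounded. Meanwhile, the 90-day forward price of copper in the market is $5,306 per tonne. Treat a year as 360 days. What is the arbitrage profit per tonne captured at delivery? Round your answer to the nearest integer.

Fair forward: F* = S·e^(carry·T), with carry = (r + u) = 0.0814 + 0.0048 = 0.0862
F* = 5166 · e^(0.0862 × 90/360) = 5166 · e^0.021550 = 5166 × 1.021784 = $5278.5361
Market $5306 > fair $5278.5361: forward overpriced → cash-and-carry (buy spot, short the forward).
At maturity, profit = |F_mkt − F*| = |5306 − 5278.5361| = $27 per tonne

$27 per tonne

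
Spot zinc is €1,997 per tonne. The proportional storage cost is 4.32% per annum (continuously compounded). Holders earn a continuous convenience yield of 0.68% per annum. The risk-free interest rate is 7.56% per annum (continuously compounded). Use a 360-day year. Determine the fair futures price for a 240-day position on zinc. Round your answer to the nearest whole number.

€2,152 per tonne

Net carry = r + u − y = 0.0756 + 0.0432 − 0.0068 = 0.1120
F = S·e^((r+u−y)T) = 1997 · e^(0.1120 × 240/360) = 1997 · e^0.074667
= 1997 × 1.077525 = €2,152 per tonne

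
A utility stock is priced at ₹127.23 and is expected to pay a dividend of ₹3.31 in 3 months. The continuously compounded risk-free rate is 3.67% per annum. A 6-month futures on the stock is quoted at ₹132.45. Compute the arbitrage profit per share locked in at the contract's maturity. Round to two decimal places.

₹6.20 per share

PV(dividends) I = 3.31·e^(−0.0367·3/12) = 3.2798
Fair futures F* = (S − I)·e^(rT) = (127.23 − 3.2798)·e^0.018350 = 123.9502 × 1.018519 = 126.2456
Market ₹132.45 > fair 126.2456: forward overpriced → cash-and-carry (borrow at r, buy the stock and collect the dividends, short the forward).
Profit at T = |F_mkt − F*| = |132.45 − 126.2456| = ₹6.20 per share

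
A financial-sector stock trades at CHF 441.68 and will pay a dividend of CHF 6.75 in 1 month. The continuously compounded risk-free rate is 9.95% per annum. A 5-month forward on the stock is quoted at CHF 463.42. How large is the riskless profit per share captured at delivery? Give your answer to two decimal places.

CHF 10.02 per share

PV(dividends) I = 6.75·e^(−0.0995·1/12) = 6.6943
Fair forward F* = (S − I)·e^(rT) = (441.68 − 6.6943)·e^0.041458 = 434.9857 × 1.042329 = 453.3982
Market CHF 463.42 > fair 453.3982: forward overpriced → cash-and-carry (borrow at r, buy the stock and collect the dividends, short the forward).
Profit at T = |F_mkt − F*| = |463.42 − 453.3982| = CHF 10.02 per share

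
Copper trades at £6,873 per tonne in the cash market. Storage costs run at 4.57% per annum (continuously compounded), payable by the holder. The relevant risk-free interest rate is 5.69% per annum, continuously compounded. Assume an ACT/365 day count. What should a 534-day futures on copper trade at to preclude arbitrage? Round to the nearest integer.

Net carry = r + u − y = 0.0569 + 0.0457 − 0.0000 = 0.1026
F = S·e^((r+u−y)T) = 6873 · e^(0.1026 × 534/365) = 6873 · e^0.150105
= 6873 × 1.161956 = £7,986 per tonne

£7,986 per tonne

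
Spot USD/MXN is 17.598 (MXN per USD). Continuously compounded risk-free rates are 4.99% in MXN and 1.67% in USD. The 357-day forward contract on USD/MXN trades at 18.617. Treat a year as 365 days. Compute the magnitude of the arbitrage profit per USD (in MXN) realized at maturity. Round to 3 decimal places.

0.438 per USD (in MXN)

Fair forward: F* = S·e^(carry·T), with carry = (r_MXN − r_USD) = 0.0499 − 0.0167 = 0.0332
F* = 17.598 · e^(0.0332 × 357/365) = 17.598 · e^0.032472 = 17.598 × 1.033005 = 18.1788
Market 18.617 > fair 18.1788: forward overpriced → cash-and-carry (buy spot, short the forward).
At maturity, profit = |F_mkt − F*| = |18.617 − 18.1788| = 0.438 per USD (in MXN)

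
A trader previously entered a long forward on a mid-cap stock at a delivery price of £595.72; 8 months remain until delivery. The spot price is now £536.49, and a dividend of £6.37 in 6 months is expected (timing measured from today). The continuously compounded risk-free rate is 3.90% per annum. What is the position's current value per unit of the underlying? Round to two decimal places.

PV(remaining dividends) I = 6.37·e^(−0.0390·6/12) = 6.2470
Current forward F = (S − I)·e^(rT) = (536.49 − 6.2470)·e^(0.0390·8/12) = 530.2430 × 1.026341 = 544.2101
Value (long) = (F − K)·e^(−rT) = (544.2101 − 595.72) × 0.974335 = -50.1879
Value = -£50.19

-£50.19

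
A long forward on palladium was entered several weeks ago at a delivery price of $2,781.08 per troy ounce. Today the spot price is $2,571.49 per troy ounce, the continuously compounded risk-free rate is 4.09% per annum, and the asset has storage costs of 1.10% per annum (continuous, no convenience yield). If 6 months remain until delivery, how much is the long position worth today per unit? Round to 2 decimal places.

-$139.11 per troy ounce

Current fair forward for the remaining 6 months: F = S·e^((r + u)·T), (r + u) = 0.0409 + 0.0110 = 0.0519
F = 2571.49 · e^(0.0519 × 6/12) = 2571.49 × 1.02628963 = 2639.0935
Value of long forward = (F − K)·e^(−rT) = (2639.0935 − 2781.08) · e^(−0.0409·6/12)
= -141.9865 × 0.97975768 = -139.11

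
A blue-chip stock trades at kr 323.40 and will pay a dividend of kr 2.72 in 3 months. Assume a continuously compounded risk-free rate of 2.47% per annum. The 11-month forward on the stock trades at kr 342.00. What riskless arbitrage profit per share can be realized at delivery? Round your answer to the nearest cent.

PV(dividends) I = 2.72·e^(−0.0247·3/12) = 2.7033
Fair forward F* = (S − I)·e^(rT) = (323.40 − 2.7033)·e^0.022642 = 320.6967 × 1.022900 = 328.0407
Market kr 342.00 > fair 328.0407: forward overpriced → cash-and-carry (borrow at r, buy the stock and collect the dividends, short the forward).
Profit at T = |F_mkt − F*| = |342.00 − 328.0407| = kr 13.96 per share

kr 13.96 per share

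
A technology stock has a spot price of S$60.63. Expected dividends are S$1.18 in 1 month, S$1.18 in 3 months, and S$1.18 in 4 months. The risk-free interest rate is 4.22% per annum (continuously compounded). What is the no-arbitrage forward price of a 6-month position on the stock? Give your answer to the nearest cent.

S$58.34

PV(dividends) I = 1.18·e^(−0.0422·1/12) + 1.18·e^(−0.0422·3/12) + 1.18·e^(−0.0422·4/12)
I = 1.1759 + 1.1676 + 1.1635 = 3.5070
F = (S − I)·e^(rT) = (60.63 − 3.5070) · e^(0.0422·6/12)
= 57.1230 · e^0.021100 = 57.1230 × 1.021324 = S$58.34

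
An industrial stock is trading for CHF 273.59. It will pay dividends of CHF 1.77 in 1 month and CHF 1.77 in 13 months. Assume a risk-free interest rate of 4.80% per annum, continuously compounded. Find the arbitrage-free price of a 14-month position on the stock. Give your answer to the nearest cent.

CHF 285.71

PV(dividends) I = 1.77·e^(−0.0480·1/12) + 1.77·e^(−0.0480·13/12)
I = 1.7629 + 1.6803 = 3.4432
F = (S − I)·e^(rT) = (273.59 − 3.4432) · e^(0.0480·14/12)
= 270.1468 · e^0.056000 = 270.1468 × 1.057598 = CHF 285.71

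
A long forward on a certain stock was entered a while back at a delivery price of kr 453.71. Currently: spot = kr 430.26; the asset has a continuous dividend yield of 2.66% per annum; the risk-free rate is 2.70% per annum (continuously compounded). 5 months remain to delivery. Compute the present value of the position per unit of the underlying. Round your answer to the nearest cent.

Current fair forward for the remaining 5 months: F = S·e^((r − q)·T), (r − q) = 0.0270 − 0.0266 = 0.0004
F = 430.26 · e^(0.0004 × 5/12) = 430.26 × 1.000167 = 430.3319
Value of long forward = (F − K)·e^(−rT) = (430.3319 − 453.71) · e^(−0.0270·5/12)
= -23.3781 × 0.988813 = -23.12

-kr 23.12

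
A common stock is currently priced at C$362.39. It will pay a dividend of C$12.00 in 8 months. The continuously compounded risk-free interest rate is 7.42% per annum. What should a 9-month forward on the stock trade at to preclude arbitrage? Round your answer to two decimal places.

C$371.05

PV(dividends) I = 12.00·e^(−0.0742·8/12)
I = 11.4208
F = (S − I)·e^(rT) = (362.39 − 11.4208) · e^(0.0742·9/12)
= 350.9692 · e^0.055650 = 350.9692 × 1.057228 = C$371.05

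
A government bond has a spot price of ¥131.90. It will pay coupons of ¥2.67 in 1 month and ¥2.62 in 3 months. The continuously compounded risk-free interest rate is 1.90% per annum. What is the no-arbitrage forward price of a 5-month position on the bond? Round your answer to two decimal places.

PV(coupons) I = 2.67·e^(−0.0190·1/12) + 2.62·e^(−0.0190·3/12)
I = 2.6658 + 2.6076 = 5.2734
F = (S − I)·e^(rT) = (131.90 − 5.2734) · e^(0.0190·5/12)
= 126.6266 · e^0.007917 = 126.6266 × 1.007948 = ¥127.63

¥127.63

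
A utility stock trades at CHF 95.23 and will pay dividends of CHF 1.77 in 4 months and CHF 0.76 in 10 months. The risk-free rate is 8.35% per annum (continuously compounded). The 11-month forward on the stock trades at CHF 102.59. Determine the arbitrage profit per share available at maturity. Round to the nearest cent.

PV(dividends) I = 1.77·e^(−0.0835·4/12) + 0.76·e^(−0.0835·10/12) = 2.4303
Fair forward F* = (S − I)·e^(rT) = (95.23 − 2.4303)·e^0.076542 = 92.7997 × 1.079548 = 100.1817
Market CHF 102.59 > fair 100.1817: forward overpriced → cash-and-carry (borrow at r, buy the stock and collect the dividends, short the forward).
Profit at T = |F_mkt − F*| = |102.59 − 100.1817| = CHF 2.41 per share

CHF 2.41 per share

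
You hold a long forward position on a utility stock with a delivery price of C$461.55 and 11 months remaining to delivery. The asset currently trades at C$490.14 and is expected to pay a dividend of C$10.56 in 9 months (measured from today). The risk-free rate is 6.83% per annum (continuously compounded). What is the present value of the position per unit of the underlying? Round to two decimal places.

PV(remaining dividends) I = 10.56·e^(−0.0683·9/12) = 10.0327
Current forward F = (S − I)·e^(rT) = (490.14 − 10.0327)·e^(0.0683·11/12) = 480.1073 × 1.064610 = 511.1270
Value (long) = (F − K)·e^(−rT) = (511.1270 − 461.55) × 0.939311 = 46.5682
Value = C$46.57

C$46.57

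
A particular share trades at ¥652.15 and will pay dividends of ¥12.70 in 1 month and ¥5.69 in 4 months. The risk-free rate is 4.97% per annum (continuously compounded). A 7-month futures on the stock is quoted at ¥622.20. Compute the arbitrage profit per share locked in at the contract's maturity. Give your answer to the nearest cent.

¥30.35 per share

PV(dividends) I = 12.70·e^(−0.0497·1/12) + 5.69·e^(−0.0497·4/12) = 18.2440
Fair futures F* = (S − I)·e^(rT) = (652.15 − 18.2440)·e^0.028992 = 633.9060 × 1.029416 = 652.5530
Market ¥622.20 < fair 652.5530: forward underpriced → reverse cash-and-carry (short the stock, invest proceeds at r, pay the dividends, go long the forward).
Profit at T = |F_mkt − F*| = |622.20 − 652.5530| = ¥30.35 per share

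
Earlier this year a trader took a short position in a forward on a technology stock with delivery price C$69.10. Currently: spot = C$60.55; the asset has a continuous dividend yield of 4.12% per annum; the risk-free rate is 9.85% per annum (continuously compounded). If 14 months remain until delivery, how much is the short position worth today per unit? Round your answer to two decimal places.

Current fair forward for the remaining 14 months: F = S·e^((r − q)·T), (r − q) = 0.0985 − 0.0412 = 0.0573
F = 60.55 · e^(0.0573 × 14/12) = 60.55 × 1.069135 = 64.7361
Value of long forward = (F − K)·e^(−rT) = (64.7361 − 69.10) · e^(−0.0985·14/12)
= -4.3639 × 0.891440 = -3.89
Short position value = −(long value) = C$3.89

C$3.89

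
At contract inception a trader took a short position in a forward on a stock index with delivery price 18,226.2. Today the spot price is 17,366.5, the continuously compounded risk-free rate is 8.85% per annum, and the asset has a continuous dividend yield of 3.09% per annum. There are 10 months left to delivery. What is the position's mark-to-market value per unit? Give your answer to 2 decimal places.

Current fair forward for the remaining 10 months: F = S·e^((r − q)·T), (r − q) = 0.0885 − 0.0309 = 0.0576
F = 17366.5 · e^(0.0576 × 10/12) = 17366.5 × 1.04917066 = 18220.4223
Value of long forward = (F − K)·e^(−rT) = (18220.4223 − 18226.2) · e^(−0.0885·10/12)
= -5.7777 × 0.92890389 = -5.37
Short position value = −(long value) = 5.37

5.37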